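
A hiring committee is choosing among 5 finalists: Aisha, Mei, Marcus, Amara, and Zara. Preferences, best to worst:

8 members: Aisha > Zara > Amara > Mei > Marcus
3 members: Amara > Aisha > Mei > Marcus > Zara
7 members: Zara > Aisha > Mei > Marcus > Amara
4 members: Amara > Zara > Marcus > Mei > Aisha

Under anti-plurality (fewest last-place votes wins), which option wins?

Last-place votes: Aisha 4, Mei 0, Marcus 8, Amara 7, Zara 3.
Mei is ranked last by the fewest voters, so Mei wins.

Mei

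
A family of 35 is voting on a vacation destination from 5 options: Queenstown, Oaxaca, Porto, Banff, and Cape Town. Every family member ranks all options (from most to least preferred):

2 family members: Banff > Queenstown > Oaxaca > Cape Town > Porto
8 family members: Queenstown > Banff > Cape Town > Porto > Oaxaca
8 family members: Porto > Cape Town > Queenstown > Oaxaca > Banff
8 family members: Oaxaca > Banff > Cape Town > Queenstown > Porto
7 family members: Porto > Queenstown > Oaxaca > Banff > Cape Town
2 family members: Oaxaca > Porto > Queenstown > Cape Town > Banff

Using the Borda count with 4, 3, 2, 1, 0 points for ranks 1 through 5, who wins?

Queenstown: 2·3 + 8·4 + 8·2 + 8·1 + 7·3 + 2·2 = 87
Oaxaca: 2·2 + 8·0 + 8·1 + 8·4 + 7·2 + 2·4 = 66
Porto: 2·0 + 8·1 + 8·4 + 8·0 + 7·4 + 2·3 = 74
Banff: 2·4 + 8·3 + 8·0 + 8·3 + 7·1 + 2·0 = 63
Cape Town: 2·1 + 8·2 + 8·3 + 8·2 + 7·0 + 2·1 = 60
Queenstown has the highest Borda score (87).

Queenstown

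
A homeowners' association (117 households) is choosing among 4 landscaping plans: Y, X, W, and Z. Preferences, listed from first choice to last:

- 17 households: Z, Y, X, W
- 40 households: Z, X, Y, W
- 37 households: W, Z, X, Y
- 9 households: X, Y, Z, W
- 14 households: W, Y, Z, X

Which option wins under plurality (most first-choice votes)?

First-place votes: Y 0, X 9, W 51, Z 57.
Z has the most first-place votes.

Z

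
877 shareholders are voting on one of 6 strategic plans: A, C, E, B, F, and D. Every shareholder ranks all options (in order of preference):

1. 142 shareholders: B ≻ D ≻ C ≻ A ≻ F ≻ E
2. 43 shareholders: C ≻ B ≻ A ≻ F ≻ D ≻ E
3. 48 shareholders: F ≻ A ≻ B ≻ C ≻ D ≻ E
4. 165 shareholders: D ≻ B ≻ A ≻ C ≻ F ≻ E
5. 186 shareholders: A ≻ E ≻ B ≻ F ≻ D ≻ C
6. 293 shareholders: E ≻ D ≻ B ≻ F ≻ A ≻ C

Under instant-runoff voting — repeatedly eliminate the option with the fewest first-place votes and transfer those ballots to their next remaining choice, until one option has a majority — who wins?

Round 1: A 186, C 43, E 293, B 142, F 48, D 165. Eliminate C.
Round 2: A 186, E 293, B 185, F 48, D 165. Eliminate F.
Round 3: A 234, E 293, B 185, D 165. Eliminate D.
Round 4: A 234, E 293, B 350. Eliminate A.
Round 5: E 479, B 398. E has a majority.

E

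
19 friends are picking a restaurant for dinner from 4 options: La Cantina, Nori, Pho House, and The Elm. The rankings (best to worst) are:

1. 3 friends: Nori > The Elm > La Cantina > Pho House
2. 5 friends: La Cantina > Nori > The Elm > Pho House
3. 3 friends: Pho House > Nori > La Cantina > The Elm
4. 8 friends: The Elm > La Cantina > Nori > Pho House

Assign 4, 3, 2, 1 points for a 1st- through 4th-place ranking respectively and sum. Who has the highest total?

La Cantina: 3·2 + 5·4 + 3·2 + 8·3 = 56
Nori: 3·4 + 5·3 + 3·3 + 8·2 = 52
Pho House: 3·1 + 5·1 + 3·4 + 8·1 = 28
The Elm: 3·3 + 5·2 + 3·1 + 8·4 = 54
La Cantina has the highest Borda score (56).

La Cantina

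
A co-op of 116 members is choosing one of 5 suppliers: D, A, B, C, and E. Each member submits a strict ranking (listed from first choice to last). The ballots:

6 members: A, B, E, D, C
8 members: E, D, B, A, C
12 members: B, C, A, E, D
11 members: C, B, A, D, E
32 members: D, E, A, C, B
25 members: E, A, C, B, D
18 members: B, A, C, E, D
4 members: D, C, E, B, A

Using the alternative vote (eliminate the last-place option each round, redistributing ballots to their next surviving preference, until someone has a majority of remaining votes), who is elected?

Round 1: D 36, A 6, B 30, C 11, E 33. Eliminate A.
Round 2: D 36, B 36, C 11, E 33. Eliminate C.
Round 3: D 36, B 47, E 33. Eliminate E.
Round 4: D 44, B 72. B has a majority.

B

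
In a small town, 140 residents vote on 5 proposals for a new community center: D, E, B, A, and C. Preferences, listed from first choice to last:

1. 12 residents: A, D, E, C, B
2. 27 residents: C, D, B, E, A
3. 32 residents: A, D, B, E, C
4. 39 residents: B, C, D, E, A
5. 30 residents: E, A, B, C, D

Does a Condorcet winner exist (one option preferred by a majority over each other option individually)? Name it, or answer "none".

Checking pairwise contests:
A beats D 74–66.
D beats E 110–30.
D beats B 71–69.
E beats A 96–44.
E beats C 74–66.
Every option loses at least one head-to-head, so there is no Condorcet winner.

none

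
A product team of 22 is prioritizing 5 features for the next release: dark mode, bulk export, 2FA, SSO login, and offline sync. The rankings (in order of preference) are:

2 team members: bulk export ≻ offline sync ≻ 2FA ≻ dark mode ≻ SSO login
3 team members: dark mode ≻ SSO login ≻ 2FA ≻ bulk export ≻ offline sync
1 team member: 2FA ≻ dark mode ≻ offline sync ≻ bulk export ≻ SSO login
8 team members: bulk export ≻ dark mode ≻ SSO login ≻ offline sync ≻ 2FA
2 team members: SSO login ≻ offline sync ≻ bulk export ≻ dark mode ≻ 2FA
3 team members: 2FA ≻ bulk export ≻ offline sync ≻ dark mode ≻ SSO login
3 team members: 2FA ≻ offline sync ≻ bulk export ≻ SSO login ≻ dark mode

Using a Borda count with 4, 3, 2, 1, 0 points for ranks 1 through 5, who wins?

bulk export

dark mode: 2·1 + 3·4 + 1·3 + 8·3 + 2·1 + 3·1 + 3·0 = 46
bulk export: 2·4 + 3·1 + 1·1 + 8·4 + 2·2 + 3·3 + 3·2 = 63
2FA: 2·2 + 3·2 + 1·4 + 8·0 + 2·0 + 3·4 + 3·4 = 38
SSO login: 2·0 + 3·3 + 1·0 + 8·2 + 2·4 + 3·0 + 3·1 = 36
offline sync: 2·3 + 3·0 + 1·2 + 8·1 + 2·3 + 3·2 + 3·3 = 37
bulk export has the highest Borda score (63).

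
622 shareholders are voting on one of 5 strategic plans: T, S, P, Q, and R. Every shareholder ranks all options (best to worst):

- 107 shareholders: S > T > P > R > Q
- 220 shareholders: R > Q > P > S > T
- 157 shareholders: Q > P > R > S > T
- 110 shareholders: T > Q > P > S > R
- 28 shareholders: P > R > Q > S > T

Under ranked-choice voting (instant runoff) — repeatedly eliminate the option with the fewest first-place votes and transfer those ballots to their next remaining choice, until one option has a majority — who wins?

R

Round 1: T 110, S 107, P 28, Q 157, R 220. Eliminate P.
Round 2: T 110, S 107, Q 157, R 248. Eliminate S.
Round 3: T 217, Q 157, R 248. Eliminate Q.
Round 4: T 217, R 405. R has a majority.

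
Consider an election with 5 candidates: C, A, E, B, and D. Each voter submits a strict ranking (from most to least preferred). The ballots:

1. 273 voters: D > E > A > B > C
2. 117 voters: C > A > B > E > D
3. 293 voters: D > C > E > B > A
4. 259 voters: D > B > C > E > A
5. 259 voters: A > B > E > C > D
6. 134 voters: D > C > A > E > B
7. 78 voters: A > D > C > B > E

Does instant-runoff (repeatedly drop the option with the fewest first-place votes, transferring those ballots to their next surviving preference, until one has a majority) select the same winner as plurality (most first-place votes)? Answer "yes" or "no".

yes

Instant-runoff — R1 C 117, A 337, E 0, B 0, D 959 (D winner). Winner: D.
Plurality — first-place votes: C 117, A 337, E 0, B 0, D 959. Winner: D.
The two methods agree.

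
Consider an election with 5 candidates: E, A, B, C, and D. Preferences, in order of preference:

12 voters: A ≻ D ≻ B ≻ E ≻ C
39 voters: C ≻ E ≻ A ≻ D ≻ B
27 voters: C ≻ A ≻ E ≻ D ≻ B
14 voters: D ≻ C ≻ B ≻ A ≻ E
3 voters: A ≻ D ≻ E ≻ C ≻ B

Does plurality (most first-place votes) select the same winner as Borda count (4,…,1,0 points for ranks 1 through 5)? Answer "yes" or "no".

yes

Plurality — first-place votes: E 0, A 15, B 0, C 66, D 14. Winner: C.
Borda — scores: E 189, A 233, B 52, C 309, D 167. Winner: C.
The two methods agree.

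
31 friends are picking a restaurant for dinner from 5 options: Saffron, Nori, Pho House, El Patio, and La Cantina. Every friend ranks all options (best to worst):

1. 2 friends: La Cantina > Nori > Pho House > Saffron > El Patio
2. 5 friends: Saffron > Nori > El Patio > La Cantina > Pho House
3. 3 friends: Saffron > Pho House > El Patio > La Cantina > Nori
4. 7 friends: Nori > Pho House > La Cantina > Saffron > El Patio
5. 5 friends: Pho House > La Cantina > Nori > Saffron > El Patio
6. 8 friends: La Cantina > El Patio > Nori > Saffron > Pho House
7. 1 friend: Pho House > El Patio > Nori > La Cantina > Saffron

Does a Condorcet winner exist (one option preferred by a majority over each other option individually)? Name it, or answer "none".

none

Checking pairwise contests:
Nori beats Saffron 23–8.
La Cantina beats Nori 18–13.
Saffron beats Pho House 16–15.
Saffron beats El Patio 22–9.
Pho House beats La Cantina 16–15.
Every option loses at least one head-to-head, so there is no Condorcet winner.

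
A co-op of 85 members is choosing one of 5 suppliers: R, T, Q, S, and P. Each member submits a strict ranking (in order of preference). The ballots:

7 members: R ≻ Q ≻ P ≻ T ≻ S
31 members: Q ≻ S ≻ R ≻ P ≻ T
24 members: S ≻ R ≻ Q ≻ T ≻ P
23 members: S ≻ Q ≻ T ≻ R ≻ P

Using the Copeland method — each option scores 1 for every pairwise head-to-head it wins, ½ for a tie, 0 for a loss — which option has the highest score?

S

R: beats T and P; loses to Q and S → score 2.
T: beats P; loses to R, Q, and S → score 1.
Q: beats R, T, and P; loses to S → score 3.
S: beats R, T, Q, and P → score 4.
P: loses to R, T, Q, and S → score 0.
S has the best pairwise record.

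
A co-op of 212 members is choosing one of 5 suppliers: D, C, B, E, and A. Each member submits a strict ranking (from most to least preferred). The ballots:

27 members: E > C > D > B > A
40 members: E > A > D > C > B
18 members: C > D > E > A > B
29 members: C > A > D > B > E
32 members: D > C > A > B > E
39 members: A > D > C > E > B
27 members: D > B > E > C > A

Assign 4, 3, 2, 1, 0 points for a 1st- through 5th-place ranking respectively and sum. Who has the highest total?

D

D: 27·2 + 40·2 + 18·3 + 29·2 + 32·4 + 39·3 + 27·4 = 599
C: 27·3 + 40·1 + 18·4 + 29·4 + 32·3 + 39·2 + 27·1 = 510
B: 27·1 + 40·0 + 18·0 + 29·1 + 32·1 + 39·0 + 27·3 = 169
E: 27·4 + 40·4 + 18·2 + 29·0 + 32·0 + 39·1 + 27·2 = 397
A: 27·0 + 40·3 + 18·1 + 29·3 + 32·2 + 39·4 + 27·0 = 445
D has the highest Borda score (599).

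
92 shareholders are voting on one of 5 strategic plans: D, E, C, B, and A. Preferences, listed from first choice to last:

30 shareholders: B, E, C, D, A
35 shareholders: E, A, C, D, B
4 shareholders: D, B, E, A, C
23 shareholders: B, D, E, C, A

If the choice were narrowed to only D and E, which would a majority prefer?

E

Voters preferring D to E: 27; preferring E to D: 65.
E wins the head-to-head.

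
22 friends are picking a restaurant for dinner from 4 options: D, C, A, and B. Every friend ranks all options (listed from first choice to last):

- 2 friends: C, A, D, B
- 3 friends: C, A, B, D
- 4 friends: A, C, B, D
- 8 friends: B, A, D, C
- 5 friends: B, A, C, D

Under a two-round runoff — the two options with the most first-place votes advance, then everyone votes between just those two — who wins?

B

Round 1 first-place votes: D 0, C 5, A 4, B 13.
B and C advance.
Runoff: B is preferred to C by 13 voters; C by 9.
B wins the runoff.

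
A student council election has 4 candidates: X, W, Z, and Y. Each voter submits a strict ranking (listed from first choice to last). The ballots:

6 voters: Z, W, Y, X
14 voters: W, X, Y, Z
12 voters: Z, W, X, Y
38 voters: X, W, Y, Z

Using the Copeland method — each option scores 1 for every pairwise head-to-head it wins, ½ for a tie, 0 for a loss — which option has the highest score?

X: beats W, Z, and Y → score 3.
W: beats Z and Y; loses to X → score 2.
Z: loses to X, W, and Y → score 0.
Y: beats Z; loses to X and W → score 1.
X has the best pairwise record.

X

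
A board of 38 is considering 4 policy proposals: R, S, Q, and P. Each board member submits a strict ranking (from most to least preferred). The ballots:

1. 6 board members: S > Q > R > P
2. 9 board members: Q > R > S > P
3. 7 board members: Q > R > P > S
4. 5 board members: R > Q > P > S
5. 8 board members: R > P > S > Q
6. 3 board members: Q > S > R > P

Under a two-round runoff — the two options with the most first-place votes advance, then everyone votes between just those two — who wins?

Round 1 first-place votes: R 13, S 6, Q 19, P 0.
Q and R advance.
Runoff: Q is preferred to R by 25 voters; R by 13.
Q wins the runoff.

Q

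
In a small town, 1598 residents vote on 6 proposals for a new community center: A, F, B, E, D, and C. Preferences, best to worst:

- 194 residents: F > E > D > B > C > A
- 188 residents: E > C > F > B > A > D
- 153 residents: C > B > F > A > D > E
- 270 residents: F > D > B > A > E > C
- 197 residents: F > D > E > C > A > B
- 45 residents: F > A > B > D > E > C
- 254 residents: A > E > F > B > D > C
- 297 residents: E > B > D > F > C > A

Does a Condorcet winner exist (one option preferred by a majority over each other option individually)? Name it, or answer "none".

F

F vs A: 1344–254 for F.
F vs B: 1148–450 for F.
F vs E: 859–739 for F.
F vs D: 1301–297 for F.
F vs C: 1257–341 for F.
F beats every other option head-to-head.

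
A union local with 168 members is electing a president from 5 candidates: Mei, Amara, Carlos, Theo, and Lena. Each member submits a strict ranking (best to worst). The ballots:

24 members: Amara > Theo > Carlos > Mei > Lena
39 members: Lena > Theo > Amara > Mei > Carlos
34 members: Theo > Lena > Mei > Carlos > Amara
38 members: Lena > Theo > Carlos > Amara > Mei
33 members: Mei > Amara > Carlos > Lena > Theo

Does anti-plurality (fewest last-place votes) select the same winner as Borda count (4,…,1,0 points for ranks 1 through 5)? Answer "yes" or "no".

Anti-plurality — last-place votes: Mei 38, Amara 34, Carlos 39, Theo 33, Lena 24. Winner: Lena.
Borda — scores: Mei 263, Amara 311, Carlos 224, Theo 439, Lena 443. Winner: Lena.
The two methods agree.

yes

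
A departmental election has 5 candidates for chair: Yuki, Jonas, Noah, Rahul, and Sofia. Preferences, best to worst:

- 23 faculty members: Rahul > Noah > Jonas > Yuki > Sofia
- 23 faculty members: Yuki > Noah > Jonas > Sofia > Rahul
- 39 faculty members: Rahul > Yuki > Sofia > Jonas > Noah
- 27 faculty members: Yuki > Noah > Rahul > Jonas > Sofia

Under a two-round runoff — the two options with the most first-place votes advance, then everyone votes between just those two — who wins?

Round 1 first-place votes: Yuki 50, Jonas 0, Noah 0, Rahul 62, Sofia 0.
Rahul and Yuki advance.
Runoff: Rahul is preferred to Yuki by 62 voters; Yuki by 50.
Rahul wins the runoff.

Rahul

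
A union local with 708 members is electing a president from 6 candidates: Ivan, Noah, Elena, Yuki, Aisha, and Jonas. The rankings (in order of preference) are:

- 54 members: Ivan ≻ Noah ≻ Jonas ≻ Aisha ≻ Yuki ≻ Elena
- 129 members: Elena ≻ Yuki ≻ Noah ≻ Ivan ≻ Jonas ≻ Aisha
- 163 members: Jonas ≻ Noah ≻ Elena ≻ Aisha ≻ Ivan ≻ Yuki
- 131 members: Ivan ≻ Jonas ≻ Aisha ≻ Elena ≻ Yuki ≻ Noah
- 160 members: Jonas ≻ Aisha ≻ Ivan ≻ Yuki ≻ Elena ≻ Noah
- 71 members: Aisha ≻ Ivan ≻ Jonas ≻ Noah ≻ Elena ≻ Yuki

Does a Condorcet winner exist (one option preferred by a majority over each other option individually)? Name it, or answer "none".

Checking pairwise contests:
Aisha beats Ivan 394–314.
Ivan beats Noah 416–292.
Ivan beats Elena 416–292.
Ivan beats Yuki 579–129.
Jonas beats Aisha 637–71.
Ivan beats Jonas 385–323.
Every option loses at least one head-to-head, so there is no Condorcet winner.

none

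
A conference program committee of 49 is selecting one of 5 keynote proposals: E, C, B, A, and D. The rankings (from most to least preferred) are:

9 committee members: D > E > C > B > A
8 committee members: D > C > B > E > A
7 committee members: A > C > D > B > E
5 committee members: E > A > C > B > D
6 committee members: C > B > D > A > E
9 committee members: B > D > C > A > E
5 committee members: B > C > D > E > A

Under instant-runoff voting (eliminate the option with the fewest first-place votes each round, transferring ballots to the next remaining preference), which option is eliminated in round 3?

A

Round 1: E 5, C 6, B 14, A 7, D 17. Eliminate E.
Round 2: C 6, B 14, A 12, D 17. Eliminate C.
Round 3: B 20, A 12, D 17. Eliminate A.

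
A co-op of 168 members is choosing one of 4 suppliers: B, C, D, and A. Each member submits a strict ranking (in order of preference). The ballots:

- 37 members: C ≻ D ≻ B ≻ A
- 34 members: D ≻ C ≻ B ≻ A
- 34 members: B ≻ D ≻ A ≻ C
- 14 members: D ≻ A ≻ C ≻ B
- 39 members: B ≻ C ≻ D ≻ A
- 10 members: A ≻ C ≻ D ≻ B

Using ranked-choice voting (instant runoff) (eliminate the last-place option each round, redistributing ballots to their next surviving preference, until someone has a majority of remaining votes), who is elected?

D

Round 1: B 73, C 37, D 48, A 10. Eliminate A.
Round 2: B 73, C 47, D 48. Eliminate C.
Round 3: B 73, D 95. D has a majority.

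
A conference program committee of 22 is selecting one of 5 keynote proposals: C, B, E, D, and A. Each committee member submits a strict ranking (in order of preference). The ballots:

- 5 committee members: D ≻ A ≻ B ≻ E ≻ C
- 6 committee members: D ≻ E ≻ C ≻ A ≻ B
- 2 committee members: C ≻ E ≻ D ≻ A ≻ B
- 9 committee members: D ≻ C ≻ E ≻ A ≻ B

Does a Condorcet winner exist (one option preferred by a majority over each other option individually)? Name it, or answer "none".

D

D vs C: 20–2 for D.
D vs B: 22–0 for D.
D vs E: 20–2 for D.
D vs A: 22–0 for D.
D beats every other option head-to-head.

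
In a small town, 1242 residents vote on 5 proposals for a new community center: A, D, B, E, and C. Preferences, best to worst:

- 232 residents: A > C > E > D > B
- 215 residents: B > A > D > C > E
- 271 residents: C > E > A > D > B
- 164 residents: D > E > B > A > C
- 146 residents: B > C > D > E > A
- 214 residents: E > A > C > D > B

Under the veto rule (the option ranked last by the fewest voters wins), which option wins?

D

Last-place votes: A 146, D 0, B 717, E 215, C 164.
D is ranked last by the fewest voters, so D wins.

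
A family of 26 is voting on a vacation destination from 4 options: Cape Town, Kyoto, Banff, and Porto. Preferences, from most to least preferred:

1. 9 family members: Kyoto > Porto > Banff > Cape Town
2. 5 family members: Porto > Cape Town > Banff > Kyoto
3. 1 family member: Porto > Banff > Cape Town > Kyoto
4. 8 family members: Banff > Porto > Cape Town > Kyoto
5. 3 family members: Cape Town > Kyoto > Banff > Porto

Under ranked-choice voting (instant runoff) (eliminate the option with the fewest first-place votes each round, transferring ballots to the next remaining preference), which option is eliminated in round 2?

Porto

Round 1: Cape Town 3, Kyoto 9, Banff 8, Porto 6. Eliminate Cape Town.
Round 2: Kyoto 12, Banff 8, Porto 6. Eliminate Porto.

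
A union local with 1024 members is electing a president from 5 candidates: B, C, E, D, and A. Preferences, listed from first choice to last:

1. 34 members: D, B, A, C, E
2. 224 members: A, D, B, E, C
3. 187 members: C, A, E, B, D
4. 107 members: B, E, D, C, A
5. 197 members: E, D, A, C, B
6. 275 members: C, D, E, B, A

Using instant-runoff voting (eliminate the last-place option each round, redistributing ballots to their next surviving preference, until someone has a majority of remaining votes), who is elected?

Round 1: B 107, C 462, E 197, D 34, A 224. Eliminate D.
Round 2: B 141, C 462, E 197, A 224. Eliminate B.
Round 3: C 462, E 304, A 258. Eliminate A.
Round 4: C 496, E 528. E has a majority.

E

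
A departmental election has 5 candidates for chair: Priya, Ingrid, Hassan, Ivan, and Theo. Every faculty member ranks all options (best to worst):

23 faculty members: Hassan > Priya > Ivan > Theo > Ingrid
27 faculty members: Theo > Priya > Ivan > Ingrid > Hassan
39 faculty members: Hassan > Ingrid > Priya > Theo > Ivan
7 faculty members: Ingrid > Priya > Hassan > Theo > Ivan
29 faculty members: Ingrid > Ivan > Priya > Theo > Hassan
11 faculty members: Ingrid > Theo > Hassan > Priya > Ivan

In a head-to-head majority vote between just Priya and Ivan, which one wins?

Voters preferring Priya to Ivan: 107; preferring Ivan to Priya: 29.
Priya wins the head-to-head.

Priya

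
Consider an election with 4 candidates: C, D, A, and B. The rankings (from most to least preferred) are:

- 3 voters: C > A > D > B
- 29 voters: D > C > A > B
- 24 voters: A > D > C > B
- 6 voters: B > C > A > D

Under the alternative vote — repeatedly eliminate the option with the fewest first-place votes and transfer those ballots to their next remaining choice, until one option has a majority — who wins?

Round 1: C 3, D 29, A 24, B 6. Eliminate C.
Round 2: D 29, A 27, B 6. Eliminate B.
Round 3: D 29, A 33. A has a majority.

A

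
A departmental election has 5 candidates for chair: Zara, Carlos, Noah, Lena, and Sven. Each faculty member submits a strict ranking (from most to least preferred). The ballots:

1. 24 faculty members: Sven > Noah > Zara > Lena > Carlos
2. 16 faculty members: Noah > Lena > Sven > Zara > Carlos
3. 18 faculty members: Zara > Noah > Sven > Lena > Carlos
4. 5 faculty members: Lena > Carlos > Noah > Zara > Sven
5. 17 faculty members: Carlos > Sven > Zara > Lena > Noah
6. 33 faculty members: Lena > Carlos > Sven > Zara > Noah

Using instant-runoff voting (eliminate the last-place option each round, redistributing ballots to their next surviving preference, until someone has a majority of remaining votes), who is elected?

Sven

Round 1: Zara 18, Carlos 17, Noah 16, Lena 38, Sven 24. Eliminate Noah.
Round 2: Zara 18, Carlos 17, Lena 54, Sven 24. Eliminate Carlos.
Round 3: Zara 18, Lena 54, Sven 41. Eliminate Zara.
Round 4: Lena 54, Sven 59. Sven has a majority.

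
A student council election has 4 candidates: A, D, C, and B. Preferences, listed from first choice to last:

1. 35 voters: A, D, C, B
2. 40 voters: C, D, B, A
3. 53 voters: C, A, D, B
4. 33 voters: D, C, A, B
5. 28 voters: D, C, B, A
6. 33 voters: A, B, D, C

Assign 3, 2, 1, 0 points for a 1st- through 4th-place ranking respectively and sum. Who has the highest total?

A: 35·3 + 40·0 + 53·2 + 33·1 + 28·0 + 33·3 = 343
D: 35·2 + 40·2 + 53·1 + 33·3 + 28·3 + 33·1 = 419
C: 35·1 + 40·3 + 53·3 + 33·2 + 28·2 + 33·0 = 436
B: 35·0 + 40·1 + 53·0 + 33·0 + 28·1 + 33·2 = 134
C has the highest Borda score (436).

C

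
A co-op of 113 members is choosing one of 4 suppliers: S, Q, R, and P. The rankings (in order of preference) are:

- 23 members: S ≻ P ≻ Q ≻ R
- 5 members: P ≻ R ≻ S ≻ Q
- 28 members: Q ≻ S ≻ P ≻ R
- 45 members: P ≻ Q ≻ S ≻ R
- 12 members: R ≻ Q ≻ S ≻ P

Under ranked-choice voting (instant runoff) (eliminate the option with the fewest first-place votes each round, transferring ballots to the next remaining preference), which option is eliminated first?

R

Round 1: S 23, Q 28, R 12, P 50. Eliminate R.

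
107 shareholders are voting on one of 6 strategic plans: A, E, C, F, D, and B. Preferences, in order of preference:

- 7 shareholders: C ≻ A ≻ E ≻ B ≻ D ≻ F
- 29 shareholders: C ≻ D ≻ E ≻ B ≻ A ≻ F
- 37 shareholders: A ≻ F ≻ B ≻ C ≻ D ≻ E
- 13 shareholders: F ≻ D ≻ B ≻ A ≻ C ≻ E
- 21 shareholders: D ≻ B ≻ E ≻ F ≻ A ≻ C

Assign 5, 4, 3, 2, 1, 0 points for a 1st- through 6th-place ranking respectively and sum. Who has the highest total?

D

A: 7·4 + 29·1 + 37·5 + 13·2 + 21·1 = 289
E: 7·3 + 29·3 + 37·0 + 13·0 + 21·3 = 171
C: 7·5 + 29·5 + 37·2 + 13·1 + 21·0 = 267
F: 7·0 + 29·0 + 37·4 + 13·5 + 21·2 = 255
D: 7·1 + 29·4 + 37·1 + 13·4 + 21·5 = 317
B: 7·2 + 29·2 + 37·3 + 13·3 + 21·4 = 306
D has the highest Borda score (317).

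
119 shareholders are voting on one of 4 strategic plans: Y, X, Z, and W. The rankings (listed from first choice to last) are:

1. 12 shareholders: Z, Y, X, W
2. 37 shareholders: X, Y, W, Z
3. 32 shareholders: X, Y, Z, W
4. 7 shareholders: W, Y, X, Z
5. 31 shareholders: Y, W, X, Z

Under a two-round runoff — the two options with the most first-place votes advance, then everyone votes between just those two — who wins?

Round 1 first-place votes: Y 31, X 69, Z 12, W 7.
X and Y advance.
Runoff: X is preferred to Y by 69 voters; Y by 50.
X wins the runoff.

X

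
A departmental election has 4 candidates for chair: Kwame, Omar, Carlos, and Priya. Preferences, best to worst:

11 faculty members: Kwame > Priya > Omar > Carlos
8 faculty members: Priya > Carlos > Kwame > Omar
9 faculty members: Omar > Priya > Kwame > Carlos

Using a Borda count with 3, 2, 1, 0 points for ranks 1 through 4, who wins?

Priya

Kwame: 11·3 + 8·1 + 9·1 = 50
Omar: 11·1 + 8·0 + 9·3 = 38
Carlos: 11·0 + 8·2 + 9·0 = 16
Priya: 11·2 + 8·3 + 9·2 = 64
Priya has the highest Borda score (64).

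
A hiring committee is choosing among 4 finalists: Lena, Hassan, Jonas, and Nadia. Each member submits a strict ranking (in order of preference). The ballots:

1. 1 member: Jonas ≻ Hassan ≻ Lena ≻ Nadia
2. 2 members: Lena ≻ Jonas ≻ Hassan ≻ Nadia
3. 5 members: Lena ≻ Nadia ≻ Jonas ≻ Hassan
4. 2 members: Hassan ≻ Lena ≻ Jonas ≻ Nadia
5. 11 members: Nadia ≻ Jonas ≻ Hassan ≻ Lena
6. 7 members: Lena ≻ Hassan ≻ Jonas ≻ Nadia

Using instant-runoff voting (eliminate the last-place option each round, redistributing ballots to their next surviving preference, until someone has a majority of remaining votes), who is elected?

Lena

Round 1: Lena 14, Hassan 2, Jonas 1, Nadia 11. Eliminate Jonas.
Round 2: Lena 14, Hassan 3, Nadia 11. Eliminate Hassan.
Round 3: Lena 17, Nadia 11. Lena has a majority.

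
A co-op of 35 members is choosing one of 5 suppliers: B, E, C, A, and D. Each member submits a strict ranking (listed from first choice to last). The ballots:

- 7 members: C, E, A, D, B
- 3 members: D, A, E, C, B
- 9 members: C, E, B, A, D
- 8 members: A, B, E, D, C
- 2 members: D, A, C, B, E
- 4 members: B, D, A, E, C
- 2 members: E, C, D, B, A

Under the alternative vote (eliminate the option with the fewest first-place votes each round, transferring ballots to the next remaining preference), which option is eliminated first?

E

Round 1: B 4, E 2, C 16, A 8, D 5. Eliminate E.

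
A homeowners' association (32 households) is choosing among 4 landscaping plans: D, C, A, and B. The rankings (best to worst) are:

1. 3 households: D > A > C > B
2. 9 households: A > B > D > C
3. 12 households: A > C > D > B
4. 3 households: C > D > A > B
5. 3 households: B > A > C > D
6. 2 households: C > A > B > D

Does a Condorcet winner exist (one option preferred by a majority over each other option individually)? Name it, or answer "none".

A

A vs D: 26–6 for A.
A vs C: 27–5 for A.
A vs B: 29–3 for A.
A beats every other option head-to-head.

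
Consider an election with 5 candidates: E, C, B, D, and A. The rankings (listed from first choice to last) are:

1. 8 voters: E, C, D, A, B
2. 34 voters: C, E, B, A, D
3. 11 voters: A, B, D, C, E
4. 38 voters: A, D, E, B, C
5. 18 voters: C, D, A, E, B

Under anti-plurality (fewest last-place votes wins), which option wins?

Last-place votes: E 11, C 38, B 26, D 34, A 0.
A is ranked last by the fewest voters, so A wins.

A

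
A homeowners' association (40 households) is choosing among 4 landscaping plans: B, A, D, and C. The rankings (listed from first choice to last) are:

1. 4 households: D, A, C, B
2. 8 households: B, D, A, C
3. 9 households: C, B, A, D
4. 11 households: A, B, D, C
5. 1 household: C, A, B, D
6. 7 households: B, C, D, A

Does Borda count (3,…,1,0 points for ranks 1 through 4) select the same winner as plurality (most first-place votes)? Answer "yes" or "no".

yes

Borda — scores: B 86, A 60, D 46, C 48. Winner: B.
Plurality — first-place votes: B 15, A 11, D 4, C 10. Winner: B.
The two methods agree.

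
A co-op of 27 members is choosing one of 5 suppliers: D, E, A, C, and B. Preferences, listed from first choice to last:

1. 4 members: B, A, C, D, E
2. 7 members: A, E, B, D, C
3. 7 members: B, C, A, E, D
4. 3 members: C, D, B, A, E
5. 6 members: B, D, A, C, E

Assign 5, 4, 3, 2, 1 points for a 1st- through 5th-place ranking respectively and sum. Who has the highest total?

D: 4·2 + 7·2 + 7·1 + 3·4 + 6·4 = 65
E: 4·1 + 7·4 + 7·2 + 3·1 + 6·1 = 55
A: 4·4 + 7·5 + 7·3 + 3·2 + 6·3 = 96
C: 4·3 + 7·1 + 7·4 + 3·5 + 6·2 = 74
B: 4·5 + 7·3 + 7·5 + 3·3 + 6·5 = 115
B has the highest Borda score (115).

B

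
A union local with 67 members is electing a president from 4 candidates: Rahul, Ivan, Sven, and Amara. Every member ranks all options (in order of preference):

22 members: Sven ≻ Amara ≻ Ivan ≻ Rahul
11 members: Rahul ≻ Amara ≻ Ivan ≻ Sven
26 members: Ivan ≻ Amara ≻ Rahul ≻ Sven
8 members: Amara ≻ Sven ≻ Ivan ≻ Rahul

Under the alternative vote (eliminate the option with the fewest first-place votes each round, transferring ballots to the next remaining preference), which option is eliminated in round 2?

Round 1: Rahul 11, Ivan 26, Sven 22, Amara 8. Eliminate Amara.
Round 2: Rahul 11, Ivan 26, Sven 30. Eliminate Rahul.

Rahul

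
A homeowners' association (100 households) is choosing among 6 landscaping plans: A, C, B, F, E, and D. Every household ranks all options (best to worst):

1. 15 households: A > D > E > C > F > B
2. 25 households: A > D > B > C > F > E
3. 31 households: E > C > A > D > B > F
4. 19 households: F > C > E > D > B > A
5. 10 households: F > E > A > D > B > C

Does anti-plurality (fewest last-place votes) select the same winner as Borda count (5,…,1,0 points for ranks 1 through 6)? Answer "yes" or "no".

Anti-plurality — last-place votes: A 19, C 10, B 15, F 31, E 25, D 0. Winner: D.
Borda — scores: A 323, C 280, B 135, F 185, E 297, D 280. Winner: A.
The two methods disagree.

no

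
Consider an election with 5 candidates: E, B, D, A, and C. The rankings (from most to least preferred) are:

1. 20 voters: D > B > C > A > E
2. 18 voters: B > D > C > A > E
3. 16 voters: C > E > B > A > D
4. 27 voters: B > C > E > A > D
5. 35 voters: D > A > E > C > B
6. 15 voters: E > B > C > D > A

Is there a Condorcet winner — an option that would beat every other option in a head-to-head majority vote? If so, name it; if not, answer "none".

none

Checking pairwise contests:
D beats E 73–58.
E beats B 66–65.
B beats D 76–55.
B beats A 96–35.
B beats C 80–51.
Every option loses at least one head-to-head, so there is no Condorcet winner.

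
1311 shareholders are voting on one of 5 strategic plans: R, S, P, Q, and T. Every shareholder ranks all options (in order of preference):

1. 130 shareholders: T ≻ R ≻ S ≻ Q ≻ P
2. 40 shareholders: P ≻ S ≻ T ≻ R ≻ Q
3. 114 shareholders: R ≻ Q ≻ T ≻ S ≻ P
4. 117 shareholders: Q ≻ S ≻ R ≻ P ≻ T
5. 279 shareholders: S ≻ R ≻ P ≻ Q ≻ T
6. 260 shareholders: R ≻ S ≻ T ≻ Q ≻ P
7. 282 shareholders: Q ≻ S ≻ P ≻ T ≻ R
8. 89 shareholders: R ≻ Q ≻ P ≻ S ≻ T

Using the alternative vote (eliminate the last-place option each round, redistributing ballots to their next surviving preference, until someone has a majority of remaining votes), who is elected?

Round 1: R 463, S 279, P 40, Q 399, T 130. Eliminate P.
Round 2: R 463, S 319, Q 399, T 130. Eliminate T.
Round 3: R 593, S 319, Q 399. Eliminate S.
Round 4: R 912, Q 399. R has a majority.

R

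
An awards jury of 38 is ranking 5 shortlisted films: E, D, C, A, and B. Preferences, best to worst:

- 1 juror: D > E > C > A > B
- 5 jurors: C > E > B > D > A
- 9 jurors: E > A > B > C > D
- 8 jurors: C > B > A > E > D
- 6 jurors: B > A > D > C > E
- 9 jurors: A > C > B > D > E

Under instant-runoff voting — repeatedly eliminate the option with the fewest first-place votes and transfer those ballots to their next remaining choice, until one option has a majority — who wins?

Round 1: E 9, D 1, C 13, A 9, B 6. Eliminate D.
Round 2: E 10, C 13, A 9, B 6. Eliminate B.
Round 3: E 10, C 13, A 15. Eliminate E.
Round 4: C 14, A 24. A has a majority.

A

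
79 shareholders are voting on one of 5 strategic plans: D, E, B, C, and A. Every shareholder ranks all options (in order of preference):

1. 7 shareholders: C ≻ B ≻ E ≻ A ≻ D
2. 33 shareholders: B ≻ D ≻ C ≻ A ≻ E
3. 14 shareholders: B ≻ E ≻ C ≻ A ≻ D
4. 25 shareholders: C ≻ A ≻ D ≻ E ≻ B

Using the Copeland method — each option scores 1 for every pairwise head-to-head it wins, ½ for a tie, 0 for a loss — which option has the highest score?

B

D: beats E; loses to B, C, and A → score 1.
E: loses to D, B, C, and A → score 0.
B: beats D, E, C, and A → score 4.
C: beats D, E, and A; loses to B → score 3.
A: beats D and E; loses to B and C → score 2.
B has the best pairwise record.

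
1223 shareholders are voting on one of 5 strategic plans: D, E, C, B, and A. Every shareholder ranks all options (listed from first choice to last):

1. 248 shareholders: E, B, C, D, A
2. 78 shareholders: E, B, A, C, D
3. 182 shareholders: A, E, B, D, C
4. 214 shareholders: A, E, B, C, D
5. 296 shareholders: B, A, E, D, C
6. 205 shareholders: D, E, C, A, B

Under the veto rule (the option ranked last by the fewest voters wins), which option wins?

E

Last-place votes: D 292, E 0, C 478, B 205, A 248.
E is ranked last by the fewest voters, so E wins.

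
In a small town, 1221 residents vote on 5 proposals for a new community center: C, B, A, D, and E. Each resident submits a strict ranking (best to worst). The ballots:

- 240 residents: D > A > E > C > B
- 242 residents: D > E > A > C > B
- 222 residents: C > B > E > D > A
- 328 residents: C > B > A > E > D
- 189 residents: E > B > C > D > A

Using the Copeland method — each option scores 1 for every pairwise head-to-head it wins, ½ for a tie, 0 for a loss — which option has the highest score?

C: beats B, A, and D; loses to E → score 3.
B: beats A and D; loses to C and E → score 2.
A: loses to C, B, D, and E → score 0.
D: beats A; loses to C, B, and E → score 1.
E: beats C, B, A, and D → score 4.
E has the best pairwise record.

E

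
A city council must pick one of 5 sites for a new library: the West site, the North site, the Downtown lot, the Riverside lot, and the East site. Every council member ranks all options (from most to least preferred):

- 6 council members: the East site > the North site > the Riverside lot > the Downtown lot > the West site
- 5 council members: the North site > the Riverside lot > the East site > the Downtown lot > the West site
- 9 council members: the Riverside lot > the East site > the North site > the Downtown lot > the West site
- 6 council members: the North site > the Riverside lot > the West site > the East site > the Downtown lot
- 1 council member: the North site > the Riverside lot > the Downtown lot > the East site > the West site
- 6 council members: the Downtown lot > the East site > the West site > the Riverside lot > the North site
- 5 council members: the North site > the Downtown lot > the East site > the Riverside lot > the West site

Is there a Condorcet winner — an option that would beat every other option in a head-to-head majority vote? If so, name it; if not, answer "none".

Checking pairwise contests:
the North site beats the West site 32–6.
the East site beats the North site 21–17.
the North site beats the Downtown lot 32–6.
the North site beats the Riverside lot 23–15.
the Riverside lot beats the East site 21–17.
Every option loses at least one head-to-head, so there is no Condorcet winner.

none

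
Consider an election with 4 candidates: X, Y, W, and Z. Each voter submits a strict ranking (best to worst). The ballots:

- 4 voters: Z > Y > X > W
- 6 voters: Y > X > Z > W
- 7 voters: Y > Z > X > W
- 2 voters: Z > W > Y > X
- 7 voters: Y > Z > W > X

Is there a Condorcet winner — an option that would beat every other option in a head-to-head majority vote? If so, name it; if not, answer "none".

Y vs X: 26–0 for Y.
Y vs W: 24–2 for Y.
Y vs Z: 20–6 for Y.
Y beats every other option head-to-head.

Y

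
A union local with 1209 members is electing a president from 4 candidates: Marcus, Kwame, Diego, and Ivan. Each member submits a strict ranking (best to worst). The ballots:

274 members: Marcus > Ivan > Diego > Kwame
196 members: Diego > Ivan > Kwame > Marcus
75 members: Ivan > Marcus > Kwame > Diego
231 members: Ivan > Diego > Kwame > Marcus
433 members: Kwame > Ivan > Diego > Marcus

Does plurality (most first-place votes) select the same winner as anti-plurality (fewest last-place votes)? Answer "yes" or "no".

no

Plurality — first-place votes: Marcus 274, Kwame 433, Diego 196, Ivan 306. Winner: Kwame.
Anti-plurality — last-place votes: Marcus 860, Kwame 274, Diego 75, Ivan 0. Winner: Ivan.
The two methods disagree.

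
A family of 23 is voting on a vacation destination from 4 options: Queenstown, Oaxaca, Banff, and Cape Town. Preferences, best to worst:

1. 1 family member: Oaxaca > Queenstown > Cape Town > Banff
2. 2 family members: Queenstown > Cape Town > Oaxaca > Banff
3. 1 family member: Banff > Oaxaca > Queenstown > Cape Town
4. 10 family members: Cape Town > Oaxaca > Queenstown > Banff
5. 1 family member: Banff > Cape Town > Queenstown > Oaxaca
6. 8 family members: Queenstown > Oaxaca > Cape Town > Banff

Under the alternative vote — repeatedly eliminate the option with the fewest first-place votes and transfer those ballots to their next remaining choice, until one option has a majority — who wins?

Queenstown

Round 1: Queenstown 10, Oaxaca 1, Banff 2, Cape Town 10. Eliminate Oaxaca.
Round 2: Queenstown 11, Banff 2, Cape Town 10. Eliminate Banff.
Round 3: Queenstown 12, Cape Town 11. Queenstown has a majority.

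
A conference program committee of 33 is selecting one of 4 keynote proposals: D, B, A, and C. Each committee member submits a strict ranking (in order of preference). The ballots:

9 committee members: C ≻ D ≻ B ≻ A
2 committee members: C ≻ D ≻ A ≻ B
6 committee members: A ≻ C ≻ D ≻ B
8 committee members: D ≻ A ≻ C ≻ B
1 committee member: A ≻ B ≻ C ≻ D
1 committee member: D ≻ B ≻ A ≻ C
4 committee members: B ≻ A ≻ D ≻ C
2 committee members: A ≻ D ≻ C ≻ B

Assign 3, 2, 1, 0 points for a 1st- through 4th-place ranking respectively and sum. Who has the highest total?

D

D: 9·2 + 2·2 + 6·1 + 8·3 + 1·0 + 1·3 + 4·1 + 2·2 = 63
B: 9·1 + 2·0 + 6·0 + 8·0 + 1·2 + 1·2 + 4·3 + 2·0 = 25
A: 9·0 + 2·1 + 6·3 + 8·2 + 1·3 + 1·1 + 4·2 + 2·3 = 54
C: 9·3 + 2·3 + 6·2 + 8·1 + 1·1 + 1·0 + 4·0 + 2·1 = 56
D has the highest Borda score (63).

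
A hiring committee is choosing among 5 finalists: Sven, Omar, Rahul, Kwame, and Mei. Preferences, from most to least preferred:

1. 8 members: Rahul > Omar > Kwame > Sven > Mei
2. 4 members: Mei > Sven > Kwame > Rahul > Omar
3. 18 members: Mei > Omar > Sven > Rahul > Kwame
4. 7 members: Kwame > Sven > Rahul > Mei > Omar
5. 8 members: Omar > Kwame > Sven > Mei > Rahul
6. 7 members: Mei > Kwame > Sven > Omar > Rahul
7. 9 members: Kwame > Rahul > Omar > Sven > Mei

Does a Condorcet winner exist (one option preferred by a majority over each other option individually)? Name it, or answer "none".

Checking pairwise contests:
Omar beats Sven 43–18.
Mei beats Omar 36–25.
Sven beats Rahul 44–17.
Omar beats Kwame 34–27.
Sven beats Mei 32–29.
Every option loses at least one head-to-head, so there is no Condorcet winner.

none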